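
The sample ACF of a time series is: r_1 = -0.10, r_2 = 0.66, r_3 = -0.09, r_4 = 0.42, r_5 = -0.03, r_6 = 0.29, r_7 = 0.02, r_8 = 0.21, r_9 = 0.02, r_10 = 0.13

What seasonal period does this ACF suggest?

The largest autocorrelation is r_2 = 0.66, with weaker echoes at lags 4 (0.42), 6 (0.29) and 8 (0.21); the remaining lags stay at or below 0.13.
The dominant spike at lag 2 indicates a seasonal period of 2.

2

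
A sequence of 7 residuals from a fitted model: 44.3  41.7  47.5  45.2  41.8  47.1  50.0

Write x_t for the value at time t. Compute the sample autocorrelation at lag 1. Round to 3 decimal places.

Mean x̄ = (44.3 + 41.7 + 47.5 + 45.2 + 41.8 + 47.1 + 50.0)/7 = 45.3714
Deviations from mean: -1.0714, -3.6714, 2.1286, -0.1714, -3.5714, 1.7286, 4.6286
Σ(x_t−x̄)(x_{t+1}−x̄) = (3.9337) + (-7.8149) + (-0.3649) + (0.6122) + (-6.1735) + (8.0008) = -1.8065
Denominator Σ(x_t−x̄)² = 56.3543
r_1 = -1.8065 / 56.3543 = -0.032

-0.032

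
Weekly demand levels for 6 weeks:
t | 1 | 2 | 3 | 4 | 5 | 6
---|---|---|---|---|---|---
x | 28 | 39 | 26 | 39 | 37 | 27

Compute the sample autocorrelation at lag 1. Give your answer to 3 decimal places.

-0.563

Mean x̄ = (28 + 39 + 26 + 39 + 37 + 27)/6 = 32.6667
Deviations from mean: -4.6667, 6.3333, -6.6667, 6.3333, 4.3333, -5.6667
Σ(x_t−x̄)(x_{t+1}−x̄) = (-29.5556) + (-42.2222) + (-42.2222) + (27.4444) + (-24.5556) = -111.1111
Denominator Σ(x_t−x̄)² = 197.3333
r_1 = -111.1111 / 197.3333 = -0.563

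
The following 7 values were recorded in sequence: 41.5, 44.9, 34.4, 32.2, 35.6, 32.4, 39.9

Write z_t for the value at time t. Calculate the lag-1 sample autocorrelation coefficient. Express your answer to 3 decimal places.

0.200

Mean z̄ = (41.5 + 44.9 + 34.4 + 32.2 + 35.6 + 32.4 + 39.9)/7 = 37.2714
Deviations from mean: 4.2286, 7.6286, -2.8714, -5.0714, -1.6714, -4.8714, 2.6286
Numerator Σ_{t=1}^{6}(z_t−z̄)(z_{t+1}−z̄) = 28.7292
Denominator Σ(z_t−z̄)² = 143.4743
r_1 = 28.7292 / 143.4743 = 0.200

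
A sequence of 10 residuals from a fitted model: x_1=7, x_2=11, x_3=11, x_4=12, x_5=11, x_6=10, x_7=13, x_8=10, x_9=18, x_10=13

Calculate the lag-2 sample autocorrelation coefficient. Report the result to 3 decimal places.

Mean x̄ = (7 + 11 + 11 + 12 + 11 + 10 + 13 + 10 + 18 + 13)/10 = 11.6000
Numerator Σ_{t=1}^{8}(x_t−x̄)(x_{t+2}−x̄) = 10.6800
Denominator Σ(x_t−x̄)² = 72.4000
r_2 = 10.6800 / 72.4000 = 0.148

0.148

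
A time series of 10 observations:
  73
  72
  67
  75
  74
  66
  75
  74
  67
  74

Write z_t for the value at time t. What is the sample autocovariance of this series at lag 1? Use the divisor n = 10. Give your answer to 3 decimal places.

-5.489

Mean z̄ = (73 + 72 + 67 + 75 + 74 + 66 + 75 + 74 + 67 + 74)/10 = 71.7000
Σ_{t=1}^{9}(z_t−z̄)(z_{t+1}−z̄) = -54.8900
γ_1 = -54.8900 / 10 = -5.489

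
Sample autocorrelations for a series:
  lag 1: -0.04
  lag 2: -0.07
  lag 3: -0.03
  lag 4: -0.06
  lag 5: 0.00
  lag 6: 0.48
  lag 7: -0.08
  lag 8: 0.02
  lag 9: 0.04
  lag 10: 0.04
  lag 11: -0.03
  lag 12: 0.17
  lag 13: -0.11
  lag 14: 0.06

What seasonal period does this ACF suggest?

6

The largest autocorrelation is r_6 = 0.48, with a weaker echo at lag 12 (0.17); the remaining lags stay at or below 0.06.
The dominant spike at lag 6 indicates a seasonal period of 6.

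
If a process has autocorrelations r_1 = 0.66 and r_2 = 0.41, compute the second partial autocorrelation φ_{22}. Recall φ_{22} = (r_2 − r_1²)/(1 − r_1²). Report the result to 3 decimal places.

φ_{22} = (r_2 − r_1²) / (1 − r_1²)
r_1² = (0.66)² = 0.4356
Numerator = 0.41 − 0.4356 = -0.0256; denominator = 1 − 0.4356 = 0.5644
φ_{22} = -0.0256 / 0.5644 = -0.045

-0.045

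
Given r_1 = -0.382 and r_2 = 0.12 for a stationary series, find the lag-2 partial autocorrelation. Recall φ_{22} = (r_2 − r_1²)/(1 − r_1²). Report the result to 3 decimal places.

-0.030

φ_{22} = (r_2 − r_1²) / (1 − r_1²)
r_1² = (-0.382)² = 0.145924
Numerator = 0.12 − 0.1459 = -0.0259; denominator = 1 − 0.1459 = 0.8541
φ_{22} = -0.0259 / 0.8541 = -0.030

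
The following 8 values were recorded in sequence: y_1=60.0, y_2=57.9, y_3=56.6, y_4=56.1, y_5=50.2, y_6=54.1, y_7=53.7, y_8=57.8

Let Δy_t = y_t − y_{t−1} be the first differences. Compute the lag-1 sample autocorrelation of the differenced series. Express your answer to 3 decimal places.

First differences Δy: -2.1, -1.3, -0.5, -5.9, 3.9, -0.4, 4.1
Mean of differences = -0.3143
Numerator Σ(Δy_t−Δȳ)(Δy_{t+1}−Δȳ) = -21.2988
Denominator Σ(Δy_t−Δȳ)² = 72.6486
r_1(Δy) = -21.2988 / 72.6486 = -0.293

-0.293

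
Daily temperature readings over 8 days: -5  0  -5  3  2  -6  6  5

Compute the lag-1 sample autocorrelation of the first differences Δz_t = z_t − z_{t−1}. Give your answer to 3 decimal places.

First differences Δz: 5, -5, 8, -1, -8, 12, -1
Mean of differences = 1.4286
Numerator Σ(Δz_t−Δz̄)(Δz_{t+1}−Δz̄) = -183.6122
Denominator Σ(Δz_t−Δz̄)² = 309.7143
r_1(Δz) = -183.6122 / 309.7143 = -0.593

-0.593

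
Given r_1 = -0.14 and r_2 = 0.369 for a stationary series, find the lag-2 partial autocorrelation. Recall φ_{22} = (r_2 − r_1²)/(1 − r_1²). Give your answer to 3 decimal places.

φ_{22} = (r_2 − r_1²) / (1 − r_1²)
r_1² = (-0.14)² = 0.0196
Numerator = 0.369 − 0.0196 = 0.3494; denominator = 1 − 0.0196 = 0.9804
φ_{22} = 0.3494 / 0.9804 = 0.356

0.356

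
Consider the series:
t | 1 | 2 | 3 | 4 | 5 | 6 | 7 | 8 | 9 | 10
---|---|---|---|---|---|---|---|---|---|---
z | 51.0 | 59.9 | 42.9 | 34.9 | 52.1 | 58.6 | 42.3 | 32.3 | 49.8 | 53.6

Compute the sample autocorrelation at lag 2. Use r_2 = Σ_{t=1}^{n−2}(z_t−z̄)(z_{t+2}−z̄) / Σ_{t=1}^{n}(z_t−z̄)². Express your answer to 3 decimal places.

-0.792

Mean z̄ = (51.0 + 59.9 + 42.9 + 34.9 + 52.1 + 58.6 + 42.3 + 32.3 + 49.8 + 53.6)/10 = 47.7400
Numerator Σ_{t=1}^{8}(z_t−z̄)(z_{t+2}−z̄) = -625.5392
Denominator Σ(z_t−z̄)² = 790.3040
r_2 = -625.5392 / 790.3040 = -0.792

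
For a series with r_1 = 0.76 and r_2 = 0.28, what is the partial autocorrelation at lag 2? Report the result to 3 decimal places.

φ_{22} = (r_2 − r_1²) / (1 − r_1²)
r_1² = (0.76)² = 0.5776
Numerator = 0.28 − 0.5776 = -0.2976; denominator = 1 − 0.5776 = 0.4224
φ_{22} = -0.2976 / 0.4224 = -0.705

-0.705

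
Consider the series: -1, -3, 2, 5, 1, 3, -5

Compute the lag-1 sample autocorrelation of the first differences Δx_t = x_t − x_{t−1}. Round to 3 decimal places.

-0.230

First differences Δx: -2, 5, 3, -4, 2, -8
Mean of differences = -0.6667
Numerator Σ(Δx_t−Δx̄)(Δx_{t+1}−Δx̄) = -27.4444
Denominator Σ(Δx_t−Δx̄)² = 119.3333
r_1(Δx) = -27.4444 / 119.3333 = -0.230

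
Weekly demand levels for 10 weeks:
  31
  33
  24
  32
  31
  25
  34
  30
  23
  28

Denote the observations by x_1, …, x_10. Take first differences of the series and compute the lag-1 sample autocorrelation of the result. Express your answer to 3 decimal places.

-0.541

First differences Δx: 2, -9, 8, -1, -6, 9, -4, -7, 5
Mean of differences = -0.3333
Numerator Σ(Δx_t−Δx̄)(Δx_{t+1}−Δx̄) = -192.4444
Denominator Σ(Δx_t−Δx̄)² = 356.0000
r_1(Δx) = -192.4444 / 356.0000 = -0.541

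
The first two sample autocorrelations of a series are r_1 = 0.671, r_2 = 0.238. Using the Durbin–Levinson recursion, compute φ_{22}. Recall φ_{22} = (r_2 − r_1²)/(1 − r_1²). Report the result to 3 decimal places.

φ_{22} = (r_2 − r_1²) / (1 − r_1²)
r_1² = (0.671)² = 0.450241
Numerator = 0.238 − 0.4502 = -0.2122; denominator = 1 − 0.4502 = 0.5498
φ_{22} = -0.2122 / 0.5498 = -0.386

-0.386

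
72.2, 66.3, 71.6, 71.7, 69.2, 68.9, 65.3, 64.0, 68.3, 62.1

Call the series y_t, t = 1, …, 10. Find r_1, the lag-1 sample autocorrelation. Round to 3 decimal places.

0.103

Mean ȳ = (72.2 + 66.3 + 71.6 + 71.7 + 69.2 + 68.9 + 65.3 + 64.0 + 68.3 + 62.1)/10 = 67.9600
Numerator Σ_{t=1}^{9}(y_t−ȳ)(y_{t+1}−ȳ) = 11.0304
Denominator Σ(y_t−ȳ)² = 107.6040
r_1 = 11.0304 / 107.6040 = 0.103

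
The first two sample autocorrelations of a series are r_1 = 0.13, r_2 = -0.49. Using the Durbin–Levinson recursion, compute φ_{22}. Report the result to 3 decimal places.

-0.516

φ_{22} = (r_2 − r_1²) / (1 − r_1²)
r_1² = (0.13)² = 0.0169
Numerator = -0.49 − 0.0169 = -0.5069; denominator = 1 − 0.0169 = 0.9831
φ_{22} = -0.5069 / 0.9831 = -0.516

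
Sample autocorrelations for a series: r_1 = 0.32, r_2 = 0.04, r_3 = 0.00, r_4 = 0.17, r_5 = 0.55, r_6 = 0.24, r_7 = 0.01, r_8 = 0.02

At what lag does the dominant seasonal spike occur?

5

The largest autocorrelation is r_5 = 0.55; the remaining lags stay at or below 0.32. The elevated value at lag 1 (0.32), dropping to 0.04 at lag 2, reflects decaying short-term dependence rather than seasonality.
The dominant spike at lag 5 indicates a seasonal period of 5.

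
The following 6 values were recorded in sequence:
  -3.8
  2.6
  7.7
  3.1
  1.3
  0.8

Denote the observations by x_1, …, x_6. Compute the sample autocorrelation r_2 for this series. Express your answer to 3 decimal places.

Mean x̄ = (-3.8 + 2.6 + 7.7 + 3.1 + 1.3 + 0.8)/6 = 1.9500
Deviations from mean: -5.7500, 0.6500, 5.7500, 1.1500, -0.6500, -1.1500
Σ(x_t−x̄)(x_{t+2}−x̄) = (-33.0625) + (0.7475) + (-3.7375) + (-1.3225) = -37.3750
Denominator Σ(x_t−x̄)² = 69.6150
r_2 = -37.3750 / 69.6150 = -0.537

-0.537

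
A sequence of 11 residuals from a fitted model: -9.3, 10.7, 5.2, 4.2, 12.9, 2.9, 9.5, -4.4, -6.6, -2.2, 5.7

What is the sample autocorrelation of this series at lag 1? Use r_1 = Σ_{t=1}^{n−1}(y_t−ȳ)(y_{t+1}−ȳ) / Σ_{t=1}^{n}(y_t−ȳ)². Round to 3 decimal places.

-0.008

Mean ȳ = (-9.3 + 10.7 + 5.2 + 4.2 + 12.9 + 2.9 + 9.5 − 4.4 − 6.6 − 2.2 + 5.7)/11 = 2.6000
Numerator Σ_{t=1}^{10}(y_t−ȳ)(y_{t+1}−ȳ) = -4.1500
Denominator Σ(y_t−ȳ)² = 536.6200
r_1 = -4.1500 / 536.6200 = -0.008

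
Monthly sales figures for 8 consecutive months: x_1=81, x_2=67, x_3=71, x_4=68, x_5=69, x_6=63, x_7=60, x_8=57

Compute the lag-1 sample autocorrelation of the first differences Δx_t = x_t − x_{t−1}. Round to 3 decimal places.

-0.443

First differences Δx: -14, 4, -3, 1, -6, -3, -3
Mean of differences = -3.4286
Numerator Σ(Δx_t−Δx̄)(Δx_{t+1}−Δx̄) = -85.7551
Denominator Σ(Δx_t−Δx̄)² = 193.7143
r_1(Δx) = -85.7551 / 193.7143 = -0.443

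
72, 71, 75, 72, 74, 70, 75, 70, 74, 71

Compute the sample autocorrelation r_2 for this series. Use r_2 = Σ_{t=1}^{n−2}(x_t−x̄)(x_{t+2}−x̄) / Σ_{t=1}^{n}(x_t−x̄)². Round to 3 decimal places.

0.642

Mean x̄ = (72 + 71 + 75 + 72 + 74 + 70 + 75 + 70 + 74 + 71)/10 = 72.4000
Numerator Σ_{t=1}^{8}(x_t−x̄)(x_{t+2}−x̄) = 22.0800
Denominator Σ(x_t−x̄)² = 34.4000
r_2 = 22.0800 / 34.4000 = 0.642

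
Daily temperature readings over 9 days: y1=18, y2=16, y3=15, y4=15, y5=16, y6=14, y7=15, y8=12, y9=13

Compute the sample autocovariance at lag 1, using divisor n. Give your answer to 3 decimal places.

0.863

Mean ȳ = (18 + 16 + 15 + 15 + 16 + 14 + 15 + 12 + 13)/9 = 14.8889
Σ_{t=1}^{8}(y_t−ȳ)(y_{t+1}−ȳ) = 7.7654
γ_1 = 7.7654 / 9 = 0.863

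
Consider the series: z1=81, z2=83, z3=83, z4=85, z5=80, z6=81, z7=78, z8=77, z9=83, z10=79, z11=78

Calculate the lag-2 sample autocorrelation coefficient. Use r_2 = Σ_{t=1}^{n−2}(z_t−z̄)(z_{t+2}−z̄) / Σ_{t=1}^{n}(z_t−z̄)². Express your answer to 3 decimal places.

0.073

Mean z̄ = (81 + 83 + 83 + 85 + 80 + 81 + 78 + 77 + 83 + 79 + 78)/11 = 80.7273
Numerator Σ_{t=1}^{9}(z_t−z̄)(z_{t+2}−z̄) = 4.8512
Denominator Σ(z_t−z̄)² = 66.1818
r_2 = 4.8512 / 66.1818 = 0.073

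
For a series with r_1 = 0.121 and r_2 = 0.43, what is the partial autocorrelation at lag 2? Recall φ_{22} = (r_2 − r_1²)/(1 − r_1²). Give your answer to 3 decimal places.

0.422

φ_{22} = (r_2 − r_1²) / (1 − r_1²)
r_1² = (0.121)² = 0.014641
Numerator = 0.43 − 0.0146 = 0.4154; denominator = 1 − 0.0146 = 0.9854
φ_{22} = 0.4154 / 0.9854 = 0.422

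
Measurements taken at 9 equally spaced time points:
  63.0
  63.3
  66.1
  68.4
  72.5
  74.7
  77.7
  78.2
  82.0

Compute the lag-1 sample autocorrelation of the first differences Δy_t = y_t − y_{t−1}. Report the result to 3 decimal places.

-0.394

First differences Δy: 0.3, 2.8, 2.3, 4.1, 2.2, 3.0, 0.5, 3.8
Mean of differences = 2.3750
Numerator Σ(Δy_t−Δȳ)(Δy_{t+1}−Δȳ) = -5.2981
Denominator Σ(Δy_t−Δȳ)² = 13.4350
r_1(Δy) = -5.2981 / 13.4350 = -0.394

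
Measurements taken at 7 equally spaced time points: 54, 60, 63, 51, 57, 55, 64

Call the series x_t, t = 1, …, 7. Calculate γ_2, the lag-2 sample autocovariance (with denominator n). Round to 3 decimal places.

Mean x̄ = (54 + 60 + 63 + 51 + 57 + 55 + 64)/7 = 57.7143
Σ_{t=1}^{5}(x_t−x̄)(x_{t+2}−x̄) = -25.0204
γ_2 = -25.0204 / 7 = -3.574

-3.574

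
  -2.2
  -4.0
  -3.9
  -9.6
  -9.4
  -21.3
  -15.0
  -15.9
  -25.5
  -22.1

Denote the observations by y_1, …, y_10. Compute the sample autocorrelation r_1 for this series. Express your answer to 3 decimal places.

Mean ȳ = (-2.2 − 4.0 − 3.9 − 9.6 − 9.4 − 21.3 − 15.0 − 15.9 − 25.5 − 22.1)/10 = -12.8900
Numerator Σ_{t=1}^{9}(y_t−ȳ)(y_{t+1}−ȳ) = 364.8539
Denominator Σ(y_t−ȳ)² = 625.2090
r_1 = 364.8539 / 625.2090 = 0.584

0.584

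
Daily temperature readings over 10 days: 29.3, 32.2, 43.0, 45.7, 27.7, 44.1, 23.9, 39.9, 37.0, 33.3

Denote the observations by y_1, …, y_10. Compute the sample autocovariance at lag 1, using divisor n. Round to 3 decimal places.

-22.299

Mean ȳ = (29.3 + 32.2 + 43.0 + 45.7 + 27.7 + 44.1 + 23.9 + 39.9 + 37.0 + 33.3)/10 = 35.6100
Σ_{t=1}^{9}(y_t−ȳ)(y_{t+1}−ȳ) = -222.9871
γ_1 = -222.9871 / 10 = -22.299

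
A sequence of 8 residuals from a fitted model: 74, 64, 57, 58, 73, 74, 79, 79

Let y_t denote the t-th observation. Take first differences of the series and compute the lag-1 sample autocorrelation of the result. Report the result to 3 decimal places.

0.218

First differences Δy: -10, -7, 1, 15, 1, 5, 0
Mean of differences = 0.7143
Numerator Σ(Δy_t−Δȳ)(Δy_{t+1}−Δȳ) = 86.7755
Denominator Σ(Δy_t−Δȳ)² = 397.4286
r_1(Δy) = 86.7755 / 397.4286 = 0.218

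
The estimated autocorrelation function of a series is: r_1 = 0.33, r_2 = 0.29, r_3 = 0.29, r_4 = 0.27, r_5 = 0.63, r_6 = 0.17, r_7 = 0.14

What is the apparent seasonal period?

The largest autocorrelation is r_5 = 0.63; the remaining lags stay at or below 0.33. The elevated value at lag 1 (0.33), dropping to 0.29 at lag 2, reflects decaying short-term dependence rather than seasonality.
The dominant spike at lag 5 indicates a seasonal period of 5.

5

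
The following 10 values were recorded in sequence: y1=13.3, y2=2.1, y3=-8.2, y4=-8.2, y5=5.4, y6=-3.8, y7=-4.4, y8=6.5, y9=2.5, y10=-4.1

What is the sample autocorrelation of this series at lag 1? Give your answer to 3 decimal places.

0.018

Mean ȳ = (13.3 + 2.1 − 8.2 − 8.2 + 5.4 − 3.8 − 4.4 + 6.5 + 2.5 − 4.1)/10 = 0.1100
Numerator Σ_{t=1}^{9}(y_t−ȳ)(y_{t+1}−ȳ) = 8.1489
Denominator Σ(y_t−ȳ)² = 443.9290
r_1 = 8.1489 / 443.9290 = 0.018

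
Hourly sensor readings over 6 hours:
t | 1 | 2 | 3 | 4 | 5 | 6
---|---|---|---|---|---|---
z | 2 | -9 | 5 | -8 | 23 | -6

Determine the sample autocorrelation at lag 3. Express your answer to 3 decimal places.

-0.352

Mean z̄ = (2 − 9 + 5 − 8 + 23 − 6)/6 = 1.1667
Deviations from mean: 0.8333, -10.1667, 3.8333, -9.1667, 21.8333, -7.1667
Σ(z_t−z̄)(z_{t+3}−z̄) = (-7.6389) + (-221.9722) + (-27.4722) = -257.0833
Denominator Σ(z_t−z̄)² = 730.8333
r_3 = -257.0833 / 730.8333 = -0.352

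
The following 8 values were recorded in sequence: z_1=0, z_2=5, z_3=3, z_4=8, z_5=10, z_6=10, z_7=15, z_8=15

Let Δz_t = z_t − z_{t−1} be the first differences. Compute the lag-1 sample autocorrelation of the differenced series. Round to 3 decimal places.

-0.708

First differences Δz: 5, -2, 5, 2, 0, 5, 0
Mean of differences = 2.1429
Numerator Σ(Δz_t−Δz̄)(Δz_{t+1}−Δz̄) = -36.0204
Denominator Σ(Δz_t−Δz̄)² = 50.8571
r_1(Δz) = -36.0204 / 50.8571 = -0.708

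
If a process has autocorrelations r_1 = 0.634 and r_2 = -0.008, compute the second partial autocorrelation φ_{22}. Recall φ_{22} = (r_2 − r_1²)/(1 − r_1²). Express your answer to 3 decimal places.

-0.685

φ_{22} = (r_2 − r_1²) / (1 − r_1²)
r_1² = (0.634)² = 0.401956
Numerator = -0.008 − 0.4020 = -0.4100; denominator = 1 − 0.4020 = 0.5980
φ_{22} = -0.4100 / 0.5980 = -0.685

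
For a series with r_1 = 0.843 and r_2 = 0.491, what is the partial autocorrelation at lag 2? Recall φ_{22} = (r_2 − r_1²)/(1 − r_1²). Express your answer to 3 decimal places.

-0.759

φ_{22} = (r_2 − r_1²) / (1 − r_1²)
r_1² = (0.843)² = 0.710649
Numerator = 0.491 − 0.7106 = -0.2196; denominator = 1 − 0.7106 = 0.2894
φ_{22} = -0.2196 / 0.2894 = -0.759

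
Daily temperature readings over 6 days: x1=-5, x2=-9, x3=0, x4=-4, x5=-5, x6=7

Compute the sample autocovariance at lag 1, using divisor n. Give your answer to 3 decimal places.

Mean x̄ = (-5 − 9 + 0 − 4 − 5 + 7)/6 = -2.6667
Deviations: -2.3333, -6.3333, 2.6667, -1.3333, -2.3333, 9.6667
Σ_{t=1}^{5}(x_t−x̄)(x_{t+1}−x̄) = -25.1111
γ_1 = -25.1111 / 6 = -4.185

-4.185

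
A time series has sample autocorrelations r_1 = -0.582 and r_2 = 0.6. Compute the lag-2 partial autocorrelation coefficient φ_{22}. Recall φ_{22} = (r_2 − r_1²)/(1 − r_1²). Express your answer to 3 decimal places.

0.395

φ_{22} = (r_2 − r_1²) / (1 − r_1²)
r_1² = (-0.582)² = 0.338724
Numerator = 0.6 − 0.3387 = 0.2613; denominator = 1 − 0.3387 = 0.6613
φ_{22} = 0.2613 / 0.6613 = 0.395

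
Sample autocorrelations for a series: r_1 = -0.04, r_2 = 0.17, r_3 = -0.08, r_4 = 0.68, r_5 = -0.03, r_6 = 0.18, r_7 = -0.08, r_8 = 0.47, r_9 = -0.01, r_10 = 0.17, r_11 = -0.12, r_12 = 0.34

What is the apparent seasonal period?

4

The largest autocorrelation is r_4 = 0.68, with weaker echoes at lags 8 (0.47) and 12 (0.34); the remaining lags stay at or below 0.18.
The dominant spike at lag 4 indicates a seasonal period of 4.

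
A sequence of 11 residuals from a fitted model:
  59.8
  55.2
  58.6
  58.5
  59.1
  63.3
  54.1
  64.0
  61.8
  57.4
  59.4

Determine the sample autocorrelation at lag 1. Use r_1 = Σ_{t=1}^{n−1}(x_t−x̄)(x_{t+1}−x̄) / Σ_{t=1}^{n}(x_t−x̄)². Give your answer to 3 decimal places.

-0.407

Mean x̄ = (59.8 + 55.2 + 58.6 + 58.5 + 59.1 + 63.3 + 54.1 + 64.0 + 61.8 + 57.4 + 59.4)/11 = 59.2000
Numerator Σ_{t=1}^{10}(x_t−x̄)(x_{t+1}−x̄) = -37.8700
Denominator Σ(x_t−x̄)² = 93.1200
r_1 = -37.8700 / 93.1200 = -0.407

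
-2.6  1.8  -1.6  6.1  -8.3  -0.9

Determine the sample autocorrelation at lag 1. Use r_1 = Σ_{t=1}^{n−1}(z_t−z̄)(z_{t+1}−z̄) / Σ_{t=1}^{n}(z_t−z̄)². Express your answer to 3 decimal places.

-0.552

Mean z̄ = (-2.6 + 1.8 − 1.6 + 6.1 − 8.3 − 0.9)/6 = -0.9167
Numerator Σ_{t=1}^{5}(z_t−z̄)(z_{t+1}−z̄) = -63.1536
Denominator Σ(z_t−z̄)² = 114.4283
r_1 = -63.1536 / 114.4283 = -0.552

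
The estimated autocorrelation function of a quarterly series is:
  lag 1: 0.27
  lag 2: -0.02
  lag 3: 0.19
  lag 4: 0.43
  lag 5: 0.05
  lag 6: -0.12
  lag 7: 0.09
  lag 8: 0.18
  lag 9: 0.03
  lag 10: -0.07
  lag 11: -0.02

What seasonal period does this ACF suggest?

4

The largest autocorrelation is r_4 = 0.43; the remaining lags stay at or below 0.27.
The dominant spike at lag 4 indicates a seasonal period of 4.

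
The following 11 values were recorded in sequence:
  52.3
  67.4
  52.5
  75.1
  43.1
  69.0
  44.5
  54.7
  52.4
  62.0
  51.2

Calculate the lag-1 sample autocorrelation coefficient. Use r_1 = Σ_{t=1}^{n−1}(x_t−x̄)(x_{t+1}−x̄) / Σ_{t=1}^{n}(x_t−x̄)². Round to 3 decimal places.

Mean x̄ = (52.3 + 67.4 + 52.5 + 75.1 + 43.1 + 69.0 + 44.5 + 54.7 + 52.4 + 62.0 + 51.2)/11 = 56.7455
Numerator Σ_{t=1}^{10}(x_t−x̄)(x_{t+1}−x̄) = -756.2948
Denominator Σ(x_t−x̄)² = 1055.9473
r_1 = -756.2948 / 1055.9473 = -0.716

-0.716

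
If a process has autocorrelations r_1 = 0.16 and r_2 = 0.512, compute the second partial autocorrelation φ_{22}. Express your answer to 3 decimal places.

0.499

φ_{22} = (r_2 − r_1²) / (1 − r_1²)
r_1² = (0.16)² = 0.0256
Numerator = 0.512 − 0.0256 = 0.4864; denominator = 1 − 0.0256 = 0.9744
φ_{22} = 0.4864 / 0.9744 = 0.499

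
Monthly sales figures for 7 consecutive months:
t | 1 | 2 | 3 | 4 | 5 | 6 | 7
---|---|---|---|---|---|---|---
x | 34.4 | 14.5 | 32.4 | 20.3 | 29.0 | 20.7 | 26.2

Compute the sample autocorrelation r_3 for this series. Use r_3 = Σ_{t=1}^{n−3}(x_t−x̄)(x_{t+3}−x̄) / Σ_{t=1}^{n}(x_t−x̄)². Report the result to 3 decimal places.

Mean x̄ = (34.4 + 14.5 + 32.4 + 20.3 + 29.0 + 20.7 + 26.2)/7 = 25.3571
Numerator Σ_{t=1}^{4}(x_t−x̄)(x_{t+3}−x̄) = -122.3441
Denominator Σ(x_t−x̄)² = 310.4971
r_3 = -122.3441 / 310.4971 = -0.394

-0.394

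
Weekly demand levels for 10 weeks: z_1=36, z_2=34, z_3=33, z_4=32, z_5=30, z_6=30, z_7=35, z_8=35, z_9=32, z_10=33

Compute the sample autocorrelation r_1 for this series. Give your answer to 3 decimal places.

Mean z̄ = (36 + 34 + 33 + 32 + 30 + 30 + 35 + 35 + 32 + 33)/10 = 33.0000
Numerator Σ_{t=1}^{9}(z_t−z̄)(z_{t+1}−z̄) = 11.0000
Denominator Σ(z_t−z̄)² = 38.0000
r_1 = 11.0000 / 38.0000 = 0.289

0.289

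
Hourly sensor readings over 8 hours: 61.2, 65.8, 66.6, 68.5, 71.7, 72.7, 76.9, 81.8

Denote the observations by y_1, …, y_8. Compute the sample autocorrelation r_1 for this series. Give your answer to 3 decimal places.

0.518

Mean ȳ = (61.2 + 65.8 + 66.6 + 68.5 + 71.7 + 72.7 + 76.9 + 81.8)/8 = 70.6500
Deviations from mean: -9.4500, -4.8500, -4.0500, -2.1500, 1.0500, 2.0500, 6.2500, 11.1500
Σ(y_t−ȳ)(y_{t+1}−ȳ) = (45.8325) + (19.6425) + (8.7075) + (-2.2575) + (2.1525) + (12.8125) + (69.6875) = 156.5775
Denominator Σ(y_t−ȳ)² = 302.5400
r_1 = 156.5775 / 302.5400 = 0.518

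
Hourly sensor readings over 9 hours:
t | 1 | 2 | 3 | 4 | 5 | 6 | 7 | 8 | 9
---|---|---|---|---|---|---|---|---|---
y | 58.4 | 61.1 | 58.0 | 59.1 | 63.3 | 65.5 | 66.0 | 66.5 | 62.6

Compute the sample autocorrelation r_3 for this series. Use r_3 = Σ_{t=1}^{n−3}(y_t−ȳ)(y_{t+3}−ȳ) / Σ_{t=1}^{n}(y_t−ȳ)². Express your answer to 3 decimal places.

-0.104

Mean ȳ = (58.4 + 61.1 + 58.0 + 59.1 + 63.3 + 65.5 + 66.0 + 66.5 + 62.6)/9 = 62.2778
Numerator Σ_{t=1}^{6}(y_t−ȳ)(y_{t+3}−ȳ) = -9.1393
Denominator Σ(y_t−ȳ)² = 88.0356
r_3 = -9.1393 / 88.0356 = -0.104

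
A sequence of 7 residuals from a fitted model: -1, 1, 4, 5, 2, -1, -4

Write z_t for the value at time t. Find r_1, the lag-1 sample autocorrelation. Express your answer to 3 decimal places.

Mean z̄ = (-1 + 1 + 4 + 5 + 2 − 1 − 4)/7 = 0.8571
Deviations from mean: -1.8571, 0.1429, 3.1429, 4.1429, 1.1429, -1.8571, -4.8571
Σ(z_t−z̄)(z_{t+1}−z̄) = (-0.2653) + (0.4490) + (13.0204) + (4.7347) + (-2.1224) + (9.0204) = 24.8367
Denominator Σ(z_t−z̄)² = 58.8571
r_1 = 24.8367 / 58.8571 = 0.422

0.422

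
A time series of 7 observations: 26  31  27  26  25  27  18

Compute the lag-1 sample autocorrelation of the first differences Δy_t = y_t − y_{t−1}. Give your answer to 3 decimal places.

First differences Δy: 5, -4, -1, -1, 2, -9
Mean of differences = -1.3333
Numerator Σ(Δy_t−Δȳ)(Δy_{t+1}−Δȳ) = -42.1111
Denominator Σ(Δy_t−Δȳ)² = 117.3333
r_1(Δy) = -42.1111 / 117.3333 = -0.359

-0.359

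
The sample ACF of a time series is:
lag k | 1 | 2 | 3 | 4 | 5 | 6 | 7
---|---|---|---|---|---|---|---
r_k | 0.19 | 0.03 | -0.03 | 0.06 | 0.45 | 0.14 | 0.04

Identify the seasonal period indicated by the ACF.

The largest autocorrelation is r_5 = 0.45; the remaining lags stay at or below 0.19.
The dominant spike at lag 5 indicates a seasonal period of 5.

5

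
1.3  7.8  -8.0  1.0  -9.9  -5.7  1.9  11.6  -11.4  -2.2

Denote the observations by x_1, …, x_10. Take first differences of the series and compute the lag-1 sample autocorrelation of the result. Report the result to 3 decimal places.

-0.570

First differences Δx: 6.5, -15.8, 9.0, -10.9, 4.2, 7.6, 9.7, -23.0, 9.2
Mean of differences = -0.3889
Numerator Σ(Δx_t−Δx̄)(Δx_{t+1}−Δx̄) = -725.4579
Denominator Σ(Δx_t−Δx̄)² = 1273.4689
r_1(Δx) = -725.4579 / 1273.4689 = -0.570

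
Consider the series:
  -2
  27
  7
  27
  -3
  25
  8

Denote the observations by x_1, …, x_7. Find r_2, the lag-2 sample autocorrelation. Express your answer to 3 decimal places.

0.582

Mean x̄ = (-2 + 27 + 7 + 27 − 3 + 25 + 8)/7 = 12.7143
Numerator Σ_{t=1}^{5}(x_t−x̄)(x_{t+2}−x̄) = 627.5510
Denominator Σ(x_t−x̄)² = 1077.4286
r_2 = 627.5510 / 1077.4286 = 0.582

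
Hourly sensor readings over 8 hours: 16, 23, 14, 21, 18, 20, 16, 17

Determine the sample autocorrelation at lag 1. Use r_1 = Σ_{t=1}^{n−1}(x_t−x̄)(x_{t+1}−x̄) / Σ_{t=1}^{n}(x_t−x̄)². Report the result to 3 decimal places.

Mean x̄ = (16 + 23 + 14 + 21 + 18 + 20 + 16 + 17)/8 = 18.1250
Deviations from mean: -2.1250, 4.8750, -4.1250, 2.8750, -0.1250, 1.8750, -2.1250, -1.1250
Σ(x_t−x̄)(x_{t+1}−x̄) = (-10.3594) + (-20.1094) + (-11.8594) + (-0.3594) + (-0.2344) + (-3.9844) + (2.3906) = -44.5156
Denominator Σ(x_t−x̄)² = 62.8750
r_1 = -44.5156 / 62.8750 = -0.708

-0.708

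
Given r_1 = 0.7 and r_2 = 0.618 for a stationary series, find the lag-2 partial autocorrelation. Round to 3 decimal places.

φ_{22} = (r_2 − r_1²) / (1 − r_1²)
r_1² = (0.7)² = 0.49
Numerator = 0.618 − 0.4900 = 0.1280; denominator = 1 − 0.4900 = 0.5100
φ_{22} = 0.1280 / 0.5100 = 0.251

0.251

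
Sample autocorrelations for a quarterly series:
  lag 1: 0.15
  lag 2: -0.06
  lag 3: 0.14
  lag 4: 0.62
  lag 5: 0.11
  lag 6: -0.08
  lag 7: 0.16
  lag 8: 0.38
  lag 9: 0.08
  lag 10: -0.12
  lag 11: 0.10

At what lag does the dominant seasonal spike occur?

4

The largest autocorrelation is r_4 = 0.62, with a weaker echo at lag 8 (0.38); the remaining lags stay at or below 0.16.
The dominant spike at lag 4 indicates a seasonal period of 4.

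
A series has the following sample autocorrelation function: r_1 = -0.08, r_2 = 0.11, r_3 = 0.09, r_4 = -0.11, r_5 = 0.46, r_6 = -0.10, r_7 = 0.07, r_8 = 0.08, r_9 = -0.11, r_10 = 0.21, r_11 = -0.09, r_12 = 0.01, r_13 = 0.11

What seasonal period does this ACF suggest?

5

The largest autocorrelation is r_5 = 0.46, with a weaker echo at lag 10 (0.21); the remaining lags stay at or below 0.11.
The dominant spike at lag 5 indicates a seasonal period of 5.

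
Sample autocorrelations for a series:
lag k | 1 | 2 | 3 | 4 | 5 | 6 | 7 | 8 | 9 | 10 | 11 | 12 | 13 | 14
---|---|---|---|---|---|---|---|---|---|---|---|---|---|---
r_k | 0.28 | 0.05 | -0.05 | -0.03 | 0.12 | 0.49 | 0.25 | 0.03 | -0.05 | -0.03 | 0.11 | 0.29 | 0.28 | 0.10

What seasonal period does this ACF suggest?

6

The largest autocorrelation is r_6 = 0.49, with a weaker echo at lag 12 (0.29); the remaining lags stay at or below 0.28. The elevated value at lag 1 (0.28), dropping to 0.05 at lag 2, reflects decaying short-term dependence rather than seasonality.
The dominant spike at lag 6 indicates a seasonal period of 6.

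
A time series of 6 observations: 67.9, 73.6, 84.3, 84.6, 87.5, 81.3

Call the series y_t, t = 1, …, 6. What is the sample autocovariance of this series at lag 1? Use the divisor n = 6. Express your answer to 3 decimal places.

Mean ȳ = (67.9 + 73.6 + 84.3 + 84.6 + 87.5 + 81.3)/6 = 79.8667
Σ_{t=1}^{5}(y_t−ȳ)(y_{t+1}−ȳ) = 115.2656
γ_1 = 115.2656 / 6 = 19.211

19.211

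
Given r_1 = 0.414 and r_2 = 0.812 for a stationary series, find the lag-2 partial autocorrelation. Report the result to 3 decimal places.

φ_{22} = (r_2 − r_1²) / (1 − r_1²)
r_1² = (0.414)² = 0.171396
Numerator = 0.812 − 0.1714 = 0.6406; denominator = 1 − 0.1714 = 0.8286
φ_{22} = 0.6406 / 0.8286 = 0.773

0.773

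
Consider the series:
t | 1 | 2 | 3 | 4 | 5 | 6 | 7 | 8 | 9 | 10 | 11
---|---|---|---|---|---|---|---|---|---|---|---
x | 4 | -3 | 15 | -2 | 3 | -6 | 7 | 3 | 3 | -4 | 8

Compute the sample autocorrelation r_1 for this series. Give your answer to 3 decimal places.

Mean x̄ = (4 − 3 + 15 − 2 + 3 − 6 + 7 + 3 + 3 − 4 + 8)/11 = 2.5455
Numerator Σ_{t=1}^{10}(x_t−x̄)(x_{t+1}−x̄) = -214.2066
Denominator Σ(x_t−x̄)² = 374.7273
r_1 = -214.2066 / 374.7273 = -0.572

-0.572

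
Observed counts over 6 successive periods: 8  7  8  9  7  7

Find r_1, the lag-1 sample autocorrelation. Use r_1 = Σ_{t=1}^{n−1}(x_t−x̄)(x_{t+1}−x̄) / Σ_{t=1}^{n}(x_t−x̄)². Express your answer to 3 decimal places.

Mean x̄ = (8 + 7 + 8 + 9 + 7 + 7)/6 = 7.6667
Σ(x_t−x̄)(x_{t+1}−x̄) = (-0.2222) + (-0.2222) + (0.4444) + (-0.8889) + (0.4444) = -0.4444
Denominator Σ(x_t−x̄)² = 3.3333
r_1 = -0.4444 / 3.3333 = -0.133

-0.133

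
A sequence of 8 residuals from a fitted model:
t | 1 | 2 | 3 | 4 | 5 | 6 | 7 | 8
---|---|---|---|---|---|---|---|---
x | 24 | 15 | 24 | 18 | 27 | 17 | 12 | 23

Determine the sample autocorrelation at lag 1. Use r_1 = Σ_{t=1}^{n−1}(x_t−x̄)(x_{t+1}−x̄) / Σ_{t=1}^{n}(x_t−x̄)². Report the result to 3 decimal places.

Mean x̄ = (24 + 15 + 24 + 18 + 27 + 17 + 12 + 23)/8 = 20.0000
Deviations from mean: 4.0000, -5.0000, 4.0000, -2.0000, 7.0000, -3.0000, -8.0000, 3.0000
Σ(x_t−x̄)(x_{t+1}−x̄) = (-20.0000) + (-20.0000) + (-8.0000) + (-14.0000) + (-21.0000) + (24.0000) + (-24.0000) = -83.0000
Denominator Σ(x_t−x̄)² = 192.0000
r_1 = -83.0000 / 192.0000 = -0.432

-0.432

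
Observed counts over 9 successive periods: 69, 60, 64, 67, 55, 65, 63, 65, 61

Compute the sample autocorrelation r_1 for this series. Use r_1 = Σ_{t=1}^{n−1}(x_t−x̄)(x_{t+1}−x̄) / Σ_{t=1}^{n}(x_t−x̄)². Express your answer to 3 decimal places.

-0.499

Mean x̄ = (69 + 60 + 64 + 67 + 55 + 65 + 63 + 65 + 61)/9 = 63.2222
Numerator Σ_{t=1}^{8}(x_t−x̄)(x_{t+1}−x̄) = -68.6049
Denominator Σ(x_t−x̄)² = 137.5556
r_1 = -68.6049 / 137.5556 = -0.499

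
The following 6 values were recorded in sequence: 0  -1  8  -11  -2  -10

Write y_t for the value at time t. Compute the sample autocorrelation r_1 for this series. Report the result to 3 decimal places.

Mean ȳ = (0 − 1 + 8 − 11 − 2 − 10)/6 = -2.6667
Deviations from mean: 2.6667, 1.6667, 10.6667, -8.3333, 0.6667, -7.3333
Numerator Σ_{t=1}^{5}(y_t−ȳ)(y_{t+1}−ȳ) = -77.1111
Denominator Σ(y_t−ȳ)² = 247.3333
r_1 = -77.1111 / 247.3333 = -0.312

-0.312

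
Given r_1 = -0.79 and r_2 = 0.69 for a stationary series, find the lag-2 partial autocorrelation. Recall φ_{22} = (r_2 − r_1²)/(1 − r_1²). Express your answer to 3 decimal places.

0.175

φ_{22} = (r_2 − r_1²) / (1 − r_1²)
r_1² = (-0.79)² = 0.6241
Numerator = 0.69 − 0.6241 = 0.0659; denominator = 1 − 0.6241 = 0.3759
φ_{22} = 0.0659 / 0.3759 = 0.175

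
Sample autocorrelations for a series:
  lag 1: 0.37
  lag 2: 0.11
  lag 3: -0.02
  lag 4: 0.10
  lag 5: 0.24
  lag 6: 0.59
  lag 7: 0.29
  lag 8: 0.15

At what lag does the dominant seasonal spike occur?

The largest autocorrelation is r_6 = 0.59; the remaining lags stay at or below 0.37. The elevated value at lag 1 (0.37), dropping to 0.11 at lag 2, reflects decaying short-term dependence rather than seasonality.
The dominant spike at lag 6 indicates a seasonal period of 6.

6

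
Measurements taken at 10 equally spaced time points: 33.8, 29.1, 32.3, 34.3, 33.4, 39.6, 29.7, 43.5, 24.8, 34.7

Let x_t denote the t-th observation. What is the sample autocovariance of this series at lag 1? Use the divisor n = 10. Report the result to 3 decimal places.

Mean x̄ = (33.8 + 29.1 + 32.3 + 34.3 + 33.4 + 39.6 + 29.7 + 43.5 + 24.8 + 34.7)/10 = 33.5200
Σ_{t=1}^{9}(x_t−x̄)(x_{t+1}−x̄) = -156.2844
γ_1 = -156.2844 / 10 = -15.628

-15.628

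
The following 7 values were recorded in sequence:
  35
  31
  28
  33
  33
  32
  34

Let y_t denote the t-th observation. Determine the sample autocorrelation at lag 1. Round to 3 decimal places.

-0.039

Mean ȳ = (35 + 31 + 28 + 33 + 33 + 32 + 34)/7 = 32.2857
Deviations from mean: 2.7143, -1.2857, -4.2857, 0.7143, 0.7143, -0.2857, 1.7143
Numerator Σ_{t=1}^{6}(y_t−ȳ)(y_{t+1}−ȳ) = -1.2245
Denominator Σ(y_t−ȳ)² = 31.4286
r_1 = -1.2245 / 31.4286 = -0.039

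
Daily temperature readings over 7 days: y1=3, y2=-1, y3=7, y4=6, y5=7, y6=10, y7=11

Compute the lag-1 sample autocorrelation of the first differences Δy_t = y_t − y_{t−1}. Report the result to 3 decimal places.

-0.633

First differences Δy: -4, 8, -1, 1, 3, 1
Mean of differences = 1.3333
Numerator Σ(Δy_t−Δȳ)(Δy_{t+1}−Δȳ) = -51.4444
Denominator Σ(Δy_t−Δȳ)² = 81.3333
r_1(Δy) = -51.4444 / 81.3333 = -0.633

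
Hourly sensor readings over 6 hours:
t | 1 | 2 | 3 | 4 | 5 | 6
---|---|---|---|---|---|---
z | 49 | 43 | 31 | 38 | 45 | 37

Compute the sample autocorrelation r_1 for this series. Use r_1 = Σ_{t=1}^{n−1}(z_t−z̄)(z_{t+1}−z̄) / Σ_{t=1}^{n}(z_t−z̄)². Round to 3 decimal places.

Mean z̄ = (49 + 43 + 31 + 38 + 45 + 37)/6 = 40.5000
Deviations from mean: 8.5000, 2.5000, -9.5000, -2.5000, 4.5000, -3.5000
Σ(z_t−z̄)(z_{t+1}−z̄) = (21.2500) + (-23.7500) + (23.7500) + (-11.2500) + (-15.7500) = -5.7500
Denominator Σ(z_t−z̄)² = 207.5000
r_1 = -5.7500 / 207.5000 = -0.028

-0.028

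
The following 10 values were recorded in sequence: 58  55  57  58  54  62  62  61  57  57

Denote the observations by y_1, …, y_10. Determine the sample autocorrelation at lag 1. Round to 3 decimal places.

Mean ȳ = (58 + 55 + 57 + 58 + 54 + 62 + 62 + 61 + 57 + 57)/10 = 58.1000
Numerator Σ_{t=1}^{9}(y_t−ȳ)(y_{t+1}−ȳ) = 12.7900
Denominator Σ(y_t−ȳ)² = 68.9000
r_1 = 12.7900 / 68.9000 = 0.186

0.186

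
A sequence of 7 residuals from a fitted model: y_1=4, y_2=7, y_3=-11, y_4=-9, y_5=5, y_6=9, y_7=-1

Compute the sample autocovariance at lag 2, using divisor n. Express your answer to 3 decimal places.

Mean ȳ = (4 + 7 − 11 − 9 + 5 + 9 − 1)/7 = 0.5714
Deviations: 3.4286, 6.4286, -11.5714, -9.5714, 4.4286, 8.4286, -1.5714
Σ_{t=1}^{5}(y_t−ȳ)(y_{t+2}−ȳ) = -240.0816
γ_2 = -240.0816 / 7 = -34.297

-34.297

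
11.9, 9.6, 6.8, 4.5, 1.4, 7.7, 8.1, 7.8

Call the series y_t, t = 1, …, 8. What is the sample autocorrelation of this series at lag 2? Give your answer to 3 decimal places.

Mean ȳ = (11.9 + 9.6 + 6.8 + 4.5 + 1.4 + 7.7 + 8.1 + 7.8)/8 = 7.2250
Σ(y_t−ȳ)(y_{t+2}−ȳ) = (-1.9869) + (-6.4719) + (2.4756) + (-1.2944) + (-5.0969) + (0.2731) = -12.1013
Denominator Σ(y_t−ȳ)² = 70.3550
r_2 = -12.1013 / 70.3550 = -0.172

-0.172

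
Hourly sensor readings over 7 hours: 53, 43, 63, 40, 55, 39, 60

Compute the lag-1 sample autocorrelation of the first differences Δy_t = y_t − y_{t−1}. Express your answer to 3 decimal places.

-0.812

First differences Δy: -10, 20, -23, 15, -16, 21
Mean of differences = 1.1667
Numerator Σ(Δy_t−Δȳ)(Δy_{t+1}−Δȳ) = -1577.6944
Denominator Σ(Δy_t−Δȳ)² = 1942.8333
r_1(Δy) = -1577.6944 / 1942.8333 = -0.812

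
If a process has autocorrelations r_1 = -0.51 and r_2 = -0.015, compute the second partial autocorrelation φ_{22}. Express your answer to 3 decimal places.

φ_{22} = (r_2 − r_1²) / (1 − r_1²)
r_1² = (-0.51)² = 0.2601
Numerator = -0.015 − 0.2601 = -0.2751; denominator = 1 − 0.2601 = 0.7399
φ_{22} = -0.2751 / 0.7399 = -0.372

-0.372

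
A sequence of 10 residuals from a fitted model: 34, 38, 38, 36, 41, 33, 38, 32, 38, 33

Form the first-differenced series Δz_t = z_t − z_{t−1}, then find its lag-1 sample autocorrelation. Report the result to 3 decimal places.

-0.806

First differences Δz: 4, 0, -2, 5, -8, 5, -6, 6, -5
Mean of differences = -0.1111
Numerator Σ(Δz_t−Δz̄)(Δz_{t+1}−Δz̄) = -186.0123
Denominator Σ(Δz_t−Δz̄)² = 230.8889
r_1(Δz) = -186.0123 / 230.8889 = -0.806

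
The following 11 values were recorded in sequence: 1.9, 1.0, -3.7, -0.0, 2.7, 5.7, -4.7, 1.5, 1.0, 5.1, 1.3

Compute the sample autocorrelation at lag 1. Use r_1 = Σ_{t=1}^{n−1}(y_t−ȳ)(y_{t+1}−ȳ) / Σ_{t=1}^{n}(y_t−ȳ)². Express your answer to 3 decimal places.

-0.177

Mean ȳ = (1.9 + 1.0 − 3.7 − 0.0 + 2.7 + 5.7 − 4.7 + 1.5 + 1.0 + 5.1 + 1.3)/11 = 1.0727
Numerator Σ_{t=1}^{10}(y_t−ȳ)(y_{t+1}−ȳ) = -17.3962
Denominator Σ(y_t−ȳ)² = 98.4618
r_1 = -17.3962 / 98.4618 = -0.177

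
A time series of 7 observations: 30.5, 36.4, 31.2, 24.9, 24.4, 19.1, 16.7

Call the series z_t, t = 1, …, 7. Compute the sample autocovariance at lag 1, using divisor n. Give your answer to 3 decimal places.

Mean z̄ = (30.5 + 36.4 + 31.2 + 24.9 + 24.4 + 19.1 + 16.7)/7 = 26.1714
Deviations: 4.3286, 10.2286, 5.0286, -1.2714, -1.7714, -7.0714, -9.4714
Σ_{t=1}^{6}(z_t−z̄)(z_{t+1}−z̄) = 171.0720
γ_1 = 171.0720 / 7 = 24.439

24.439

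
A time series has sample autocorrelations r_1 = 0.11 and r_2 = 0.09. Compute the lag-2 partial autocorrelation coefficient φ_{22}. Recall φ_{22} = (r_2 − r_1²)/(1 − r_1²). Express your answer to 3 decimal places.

φ_{22} = (r_2 − r_1²) / (1 − r_1²)
r_1² = (0.11)² = 0.0121
Numerator = 0.09 − 0.0121 = 0.0779; denominator = 1 − 0.0121 = 0.9879
φ_{22} = 0.0779 / 0.9879 = 0.079

0.079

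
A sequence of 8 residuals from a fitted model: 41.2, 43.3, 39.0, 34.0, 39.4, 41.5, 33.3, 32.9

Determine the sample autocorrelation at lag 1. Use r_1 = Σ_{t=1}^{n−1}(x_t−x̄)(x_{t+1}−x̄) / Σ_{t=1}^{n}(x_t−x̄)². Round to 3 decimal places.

0.212

Mean x̄ = (41.2 + 43.3 + 39.0 + 34.0 + 39.4 + 41.5 + 33.3 + 32.9)/8 = 38.0750
Deviations from mean: 3.1250, 5.2250, 0.9250, -4.0750, 1.3250, 3.4250, -4.7750, -5.1750
Σ(x_t−x̄)(x_{t+1}−x̄) = (16.3281) + (4.8331) + (-3.7694) + (-5.3994) + (4.5381) + (-16.3544) + (24.7106) = 24.8869
Denominator Σ(x_t−x̄)² = 117.5950
r_1 = 24.8869 / 117.5950 = 0.212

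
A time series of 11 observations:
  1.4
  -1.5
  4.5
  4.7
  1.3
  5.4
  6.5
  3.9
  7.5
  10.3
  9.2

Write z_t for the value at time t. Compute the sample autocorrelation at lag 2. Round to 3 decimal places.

0.062

Mean z̄ = (1.4 − 1.5 + 4.5 + 4.7 + 1.3 + 5.4 + 6.5 + 3.9 + 7.5 + 10.3 + 9.2)/11 = 4.8364
Numerator Σ_{t=1}^{9}(z_t−z̄)(z_{t+2}−z̄) = 7.6601
Denominator Σ(z_t−z̄)² = 124.5455
r_2 = 7.6601 / 124.5455 = 0.062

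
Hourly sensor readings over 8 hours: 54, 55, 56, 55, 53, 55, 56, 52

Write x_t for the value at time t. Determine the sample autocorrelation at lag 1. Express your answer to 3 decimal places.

Mean x̄ = (54 + 55 + 56 + 55 + 53 + 55 + 56 + 52)/8 = 54.5000
Deviations from mean: -0.5000, 0.5000, 1.5000, 0.5000, -1.5000, 0.5000, 1.5000, -2.5000
Numerator Σ_{t=1}^{7}(x_t−x̄)(x_{t+1}−x̄) = -3.2500
Denominator Σ(x_t−x̄)² = 14.0000
r_1 = -3.2500 / 14.0000 = -0.232

-0.232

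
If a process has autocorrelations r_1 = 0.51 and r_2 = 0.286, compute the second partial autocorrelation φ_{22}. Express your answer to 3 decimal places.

φ_{22} = (r_2 − r_1²) / (1 − r_1²)
r_1² = (0.51)² = 0.2601
Numerator = 0.286 − 0.2601 = 0.0259; denominator = 1 − 0.2601 = 0.7399
φ_{22} = 0.0259 / 0.7399 = 0.035

0.035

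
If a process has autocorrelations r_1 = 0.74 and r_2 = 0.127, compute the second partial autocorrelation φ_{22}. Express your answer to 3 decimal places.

φ_{22} = (r_2 − r_1²) / (1 − r_1²)
r_1² = (0.74)² = 0.5476
Numerator = 0.127 − 0.5476 = -0.4206; denominator = 1 − 0.5476 = 0.4524
φ_{22} = -0.4206 / 0.4524 = -0.930

-0.930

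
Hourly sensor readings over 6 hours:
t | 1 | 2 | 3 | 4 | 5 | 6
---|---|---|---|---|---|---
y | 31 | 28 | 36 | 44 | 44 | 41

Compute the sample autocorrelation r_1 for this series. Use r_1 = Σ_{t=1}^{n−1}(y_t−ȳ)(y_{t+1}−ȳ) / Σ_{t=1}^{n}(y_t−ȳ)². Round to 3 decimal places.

0.569

Mean ȳ = (31 + 28 + 36 + 44 + 44 + 41)/6 = 37.3333
Deviations from mean: -6.3333, -9.3333, -1.3333, 6.6667, 6.6667, 3.6667
Numerator Σ_{t=1}^{5}(y_t−ȳ)(y_{t+1}−ȳ) = 131.5556
Denominator Σ(y_t−ȳ)² = 231.3333
r_1 = 131.5556 / 231.3333 = 0.569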